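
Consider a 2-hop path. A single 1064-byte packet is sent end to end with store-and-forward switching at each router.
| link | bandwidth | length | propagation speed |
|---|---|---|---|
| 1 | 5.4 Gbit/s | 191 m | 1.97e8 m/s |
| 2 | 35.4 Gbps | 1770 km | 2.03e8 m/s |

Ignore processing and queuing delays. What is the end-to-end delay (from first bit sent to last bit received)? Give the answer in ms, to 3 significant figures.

L = 1064 × 8 = 8512 bits.
Transmission delays (L/R per hop): 0.0015763, 0.000240452 ms; sum = 0.00181675 ms.
Propagation delays (d/s per hop): 0.000969543, 8.71921 ms; sum = 8.72018 ms.
End-to-end = 8.72 ms.

8.72 ms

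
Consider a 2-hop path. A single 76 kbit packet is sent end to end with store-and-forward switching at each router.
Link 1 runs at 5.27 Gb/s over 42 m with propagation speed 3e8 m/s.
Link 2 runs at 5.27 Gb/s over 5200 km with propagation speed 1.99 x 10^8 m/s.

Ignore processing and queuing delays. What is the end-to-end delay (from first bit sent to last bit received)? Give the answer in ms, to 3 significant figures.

26.2 ms

L = 76000 bits.
Transmission delay per hop = L/R = 76000/5270000000 = 0.0144213 ms; 2 hops → 0.0288425 ms.
Propagation delays (d/s per hop): 0.00014, 26.1307 ms; sum = 26.1308 ms.
End-to-end = 26.2 ms.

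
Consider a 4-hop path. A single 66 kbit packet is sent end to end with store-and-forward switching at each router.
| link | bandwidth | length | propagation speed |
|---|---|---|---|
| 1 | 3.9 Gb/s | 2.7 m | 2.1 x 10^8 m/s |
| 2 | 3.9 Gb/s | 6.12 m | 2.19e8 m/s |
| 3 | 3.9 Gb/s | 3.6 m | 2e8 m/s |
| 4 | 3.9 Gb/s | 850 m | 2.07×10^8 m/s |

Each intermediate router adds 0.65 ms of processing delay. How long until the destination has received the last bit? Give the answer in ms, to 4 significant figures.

L = 66000 bits.
Transmission delay per hop = L/R = 66000/3900000000 = 0.0169231 ms; 4 hops → 0.0676923 ms.
Propagation delays (d/s per hop): 1.28571e-05, 2.79452e-05, 1.8e-05, 0.00410628 ms; sum = 0.00416508 ms.
Processing at 3 router(s): 3 × 0.65 ms = 1.95 ms.
End-to-end = 2.022 ms.

2.022 ms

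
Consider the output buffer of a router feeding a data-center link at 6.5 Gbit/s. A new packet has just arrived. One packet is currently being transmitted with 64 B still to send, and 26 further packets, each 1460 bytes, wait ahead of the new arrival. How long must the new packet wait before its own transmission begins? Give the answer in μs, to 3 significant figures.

Each queued packet: L/R = 11680/6500000000 = 1.79692 μs.
26 queued → 46.72 μs.
Plus remaining 512 bits of current packet: 0.0787692 μs.
Queuing delay = 46.8 μs.

46.8 μs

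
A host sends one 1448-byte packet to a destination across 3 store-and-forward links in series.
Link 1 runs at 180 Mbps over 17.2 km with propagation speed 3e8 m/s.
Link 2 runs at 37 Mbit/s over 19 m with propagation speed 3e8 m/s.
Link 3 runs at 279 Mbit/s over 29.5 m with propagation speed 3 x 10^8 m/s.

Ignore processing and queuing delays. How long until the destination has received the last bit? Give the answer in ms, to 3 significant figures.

0.476 ms

L = 1448 × 8 = 11584 bits.
Transmission delays (L/R per hop): 0.0643556, 0.313081, 0.0415197 ms; sum = 0.418956 ms.
Propagation delays (d/s per hop): 0.0573333, 6.33333e-05, 9.83333e-05 ms; sum = 0.057495 ms.
End-to-end = 0.476 ms.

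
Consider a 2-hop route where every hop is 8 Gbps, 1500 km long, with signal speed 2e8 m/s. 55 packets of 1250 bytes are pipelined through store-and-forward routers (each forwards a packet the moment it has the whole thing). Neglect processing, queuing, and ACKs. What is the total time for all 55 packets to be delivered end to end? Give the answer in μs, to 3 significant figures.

15100 μs

Per-hop transmission t_tx = L/R = 10000/8000000000 = 1.25 μs.
Per-hop propagation t_prop = 1500000/200000000 = 7500 μs.
Pipeline fill: first packet needs 2·t_tx to clear all hops; remaining 54 packets each add one t_tx.
Total = (2+55-1)·t_tx + 2·t_prop = 56·1.25 + 2·7500 = 15100 μs.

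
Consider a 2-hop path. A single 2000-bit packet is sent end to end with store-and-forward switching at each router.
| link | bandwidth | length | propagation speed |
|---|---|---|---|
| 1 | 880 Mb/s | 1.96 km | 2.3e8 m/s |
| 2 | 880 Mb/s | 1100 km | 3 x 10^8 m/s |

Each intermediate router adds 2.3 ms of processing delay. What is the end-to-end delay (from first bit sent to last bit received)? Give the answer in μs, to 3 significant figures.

5980 μs

Transmission delay per hop = L/R = 2000/880000000 = 2.27273 μs; 2 hops → 4.54545 μs.
Propagation delays (d/s per hop): 8.52174, 3666.67 μs; sum = 3675.19 μs.
Processing at 1 router(s): 1 × 2.3 ms = 2300 μs.
End-to-end = 5980 μs.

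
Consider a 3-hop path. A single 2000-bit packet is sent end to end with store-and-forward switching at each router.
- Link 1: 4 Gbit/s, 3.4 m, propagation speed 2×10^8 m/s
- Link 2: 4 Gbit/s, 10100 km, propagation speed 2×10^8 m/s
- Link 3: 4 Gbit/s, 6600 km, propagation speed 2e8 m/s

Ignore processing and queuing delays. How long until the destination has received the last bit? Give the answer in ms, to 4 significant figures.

83.50 ms

Transmission delay per hop = L/R = 2000/4000000000 = 0.0005 ms; 3 hops → 0.0015 ms.
Propagation delays (d/s per hop): 1.7e-05, 50.5, 33 ms; sum = 83.5 ms.
End-to-end = 83.50 ms.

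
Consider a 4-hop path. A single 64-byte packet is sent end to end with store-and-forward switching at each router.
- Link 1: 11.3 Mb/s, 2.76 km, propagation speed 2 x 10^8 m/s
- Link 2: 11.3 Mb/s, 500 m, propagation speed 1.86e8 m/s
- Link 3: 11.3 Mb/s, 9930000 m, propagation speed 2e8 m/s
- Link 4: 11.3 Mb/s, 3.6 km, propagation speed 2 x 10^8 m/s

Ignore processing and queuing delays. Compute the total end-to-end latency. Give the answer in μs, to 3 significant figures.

49900 μs

L = 64 × 8 = 512 bits.
Transmission delay per hop = L/R = 512/11300000 = 45.3097 μs; 4 hops → 181.239 μs.
Propagation delays (d/s per hop): 13.8, 2.68817, 49650, 18 μs; sum = 49684.5 μs.
End-to-end = 49900 μs.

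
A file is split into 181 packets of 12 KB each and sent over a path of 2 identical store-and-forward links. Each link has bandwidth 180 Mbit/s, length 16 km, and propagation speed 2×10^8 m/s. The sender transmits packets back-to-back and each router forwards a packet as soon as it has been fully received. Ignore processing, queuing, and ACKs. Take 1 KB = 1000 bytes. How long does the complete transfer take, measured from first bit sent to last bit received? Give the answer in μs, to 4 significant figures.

Per-hop transmission t_tx = L/R = 96000/180000000 = 533.333 μs.
Per-hop propagation t_prop = 16000/200000000 = 80 μs.
Pipeline fill: first packet needs 2·t_tx to clear all hops; remaining 180 packets each add one t_tx.
Total = (2+181-1)·t_tx + 2·t_prop = 182·533.333 + 2·80 = 97230 μs.

97230 μs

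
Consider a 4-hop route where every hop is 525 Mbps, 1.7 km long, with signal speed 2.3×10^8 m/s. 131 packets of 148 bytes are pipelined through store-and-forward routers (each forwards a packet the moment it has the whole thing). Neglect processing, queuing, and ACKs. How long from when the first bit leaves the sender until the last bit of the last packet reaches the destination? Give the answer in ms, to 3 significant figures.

0.332 ms

Per-hop transmission t_tx = L/R = 1184/525000000 = 0.00225524 ms.
Per-hop propagation t_prop = 1700/2.3e+08 = 0.0073913 ms.
Pipeline fill: first packet needs 4·t_tx to clear all hops; remaining 130 packets each add one t_tx.
Total = (4+131-1)·t_tx + 4·t_prop = 134·0.00225524 + 4·0.0073913 = 0.332 ms.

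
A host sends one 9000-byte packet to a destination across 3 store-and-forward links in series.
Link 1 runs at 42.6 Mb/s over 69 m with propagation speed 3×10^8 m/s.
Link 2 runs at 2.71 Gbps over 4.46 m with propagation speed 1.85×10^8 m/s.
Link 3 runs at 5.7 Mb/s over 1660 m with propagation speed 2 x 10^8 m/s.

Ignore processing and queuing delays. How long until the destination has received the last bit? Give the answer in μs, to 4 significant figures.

14360 μs

L = 9000 × 8 = 72000 bits.
Transmission delays (L/R per hop): 1690.14, 26.5683, 12631.6 μs; sum = 14348.3 μs.
Propagation delays (d/s per hop): 0.23, 0.0241081, 8.3 μs; sum = 8.55411 μs.
End-to-end = 14360 μs.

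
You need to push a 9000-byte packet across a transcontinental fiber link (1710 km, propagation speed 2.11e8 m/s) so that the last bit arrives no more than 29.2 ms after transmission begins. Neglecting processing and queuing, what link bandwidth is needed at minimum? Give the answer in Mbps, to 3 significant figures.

L = 72000 bits.
Propagation delay = 1710000 / 211000000 = 8.10427 ms.
Transmission budget = 29.2 − 8.10427 = 21.0957 ms.
R ≥ L / t_tx = 72000 bits / 0.0210957 s = 3.41 Mbps.

3.41 Mbps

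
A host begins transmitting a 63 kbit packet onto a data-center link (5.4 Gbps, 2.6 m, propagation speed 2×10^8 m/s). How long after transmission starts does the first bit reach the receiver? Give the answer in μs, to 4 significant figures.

First bit experiences only propagation delay: d/s = 2.6/200000000 = 0.01300 μs.

0.01300 μs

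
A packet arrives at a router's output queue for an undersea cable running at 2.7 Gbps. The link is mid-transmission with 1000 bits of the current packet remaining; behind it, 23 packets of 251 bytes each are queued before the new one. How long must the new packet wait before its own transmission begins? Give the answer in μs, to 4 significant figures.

17.48 μs

Each queued packet: L/R = 2008/2700000000 = 0.743704 μs.
23 queued → 17.1052 μs.
Plus remaining 1000 bits of current packet: 0.37037 μs.
Queuing delay = 17.48 μs.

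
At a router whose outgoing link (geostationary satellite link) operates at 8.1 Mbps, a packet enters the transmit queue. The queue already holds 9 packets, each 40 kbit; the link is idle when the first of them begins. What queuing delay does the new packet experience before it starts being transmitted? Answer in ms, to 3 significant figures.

44.4 ms

Each queued packet: L/R = 40000/8100000 = 4.93827 ms.
9 queued → 44.4444 ms.
Queuing delay = 44.4 ms.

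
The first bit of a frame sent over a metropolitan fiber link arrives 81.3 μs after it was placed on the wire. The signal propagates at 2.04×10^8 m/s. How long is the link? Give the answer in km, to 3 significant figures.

16.6 km

d = s × t_prop = 204000000 × 8.13e-05 = 16.6 km.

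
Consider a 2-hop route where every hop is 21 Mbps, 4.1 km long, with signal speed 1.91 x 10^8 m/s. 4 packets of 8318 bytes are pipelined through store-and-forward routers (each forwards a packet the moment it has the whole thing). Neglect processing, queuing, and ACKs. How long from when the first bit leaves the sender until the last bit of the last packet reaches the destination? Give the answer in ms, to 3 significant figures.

15.9 ms

Per-hop transmission t_tx = L/R = 66544/21000000 = 3.16876 ms.
Per-hop propagation t_prop = 4100/191000000 = 0.021466 ms.
Pipeline fill: first packet needs 2·t_tx to clear all hops; remaining 3 packets each add one t_tx.
Total = (2+4-1)·t_tx + 2·t_prop = 5·3.16876 + 2·0.021466 = 15.9 ms.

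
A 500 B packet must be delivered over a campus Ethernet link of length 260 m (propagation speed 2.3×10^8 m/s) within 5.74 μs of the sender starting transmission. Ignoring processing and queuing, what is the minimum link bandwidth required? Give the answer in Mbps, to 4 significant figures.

867.8 Mbps

L = 4000 bits.
Propagation delay = 260 / 2.3e+08 = 1.13043 μs.
Transmission budget = 5.74 − 1.13043 = 4.60957 μs.
R ≥ L / t_tx = 4000 bits / 4.60957e-06 s = 867.8 Mbps.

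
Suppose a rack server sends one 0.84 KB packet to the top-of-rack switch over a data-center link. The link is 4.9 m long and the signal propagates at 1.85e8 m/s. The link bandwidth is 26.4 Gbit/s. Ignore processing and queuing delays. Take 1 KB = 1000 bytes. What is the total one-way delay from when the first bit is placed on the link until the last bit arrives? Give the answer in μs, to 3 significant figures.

L = 6720 bits.
Transmission delay = L/R = 6720 / 26400000000 = 0.254545 μs.
Propagation delay = d/s = 4.9 m / 185000000 m/s = 0.0264865 μs.
Total = 0.281 μs.

0.281 μs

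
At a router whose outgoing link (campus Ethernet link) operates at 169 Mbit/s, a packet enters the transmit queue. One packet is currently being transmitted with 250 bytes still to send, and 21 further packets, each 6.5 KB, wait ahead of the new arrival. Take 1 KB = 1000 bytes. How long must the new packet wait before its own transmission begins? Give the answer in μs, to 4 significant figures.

6473 μs

Each queued packet: L/R = 52000/169000000 = 307.692 μs.
21 queued → 6461.54 μs.
Plus remaining 2000 bits of current packet: 11.8343 μs.
Queuing delay = 6473 μs.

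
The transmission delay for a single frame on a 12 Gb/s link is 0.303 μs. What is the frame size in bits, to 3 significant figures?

3640 bits

L = R × t_tx = 12000000000 b/s × 3.03e-07 s = 3636 bits.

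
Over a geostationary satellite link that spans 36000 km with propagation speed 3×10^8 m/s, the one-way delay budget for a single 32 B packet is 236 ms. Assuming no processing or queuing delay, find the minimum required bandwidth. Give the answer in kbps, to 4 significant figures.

L = 256 bits.
Propagation delay = 36000000 / 300000000 = 120 ms.
Transmission budget = 236 − 120 = 116 ms.
R ≥ L / t_tx = 256 bits / 0.116 s = 2.207 kbps.

2.207 kbps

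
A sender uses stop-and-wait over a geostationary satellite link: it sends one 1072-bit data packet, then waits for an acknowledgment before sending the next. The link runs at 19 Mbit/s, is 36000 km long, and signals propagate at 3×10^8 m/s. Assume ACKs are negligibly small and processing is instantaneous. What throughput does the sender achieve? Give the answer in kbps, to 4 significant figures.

4.466 kbps

t_tx = L/R = 1072/19000000 = 5.64211e-05 s.
t_prop = 36000000/300000000 = 0.12 s; RTT = 0.24 s.
Cycle = t_tx + RTT = 0.240056 s.
Throughput = L / cycle = 1072 / 0.240056 = 4.466 kbps.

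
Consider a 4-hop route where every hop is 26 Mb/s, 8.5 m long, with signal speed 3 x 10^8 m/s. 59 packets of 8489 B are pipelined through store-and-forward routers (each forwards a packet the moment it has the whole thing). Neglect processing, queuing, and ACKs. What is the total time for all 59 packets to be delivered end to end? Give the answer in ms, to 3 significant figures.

162 ms

Per-hop transmission t_tx = L/R = 67912/26000000 = 2.612 ms.
Per-hop propagation t_prop = 8.5/300000000 = 2.83333e-05 ms.
Pipeline fill: first packet needs 4·t_tx to clear all hops; remaining 58 packets each add one t_tx.
Total = (4+59-1)·t_tx + 4·t_prop = 62·2.612 + 4·2.83333e-05 = 162 ms.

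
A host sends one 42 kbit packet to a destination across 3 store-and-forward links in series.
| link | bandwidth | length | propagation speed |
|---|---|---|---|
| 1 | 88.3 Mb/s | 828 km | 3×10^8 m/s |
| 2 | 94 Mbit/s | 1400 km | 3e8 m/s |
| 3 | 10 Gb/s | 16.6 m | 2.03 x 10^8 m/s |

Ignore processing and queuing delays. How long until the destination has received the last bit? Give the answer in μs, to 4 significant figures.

L = 42000 bits.
Transmission delays (L/R per hop): 475.651, 446.809, 4.2 μs; sum = 926.66 μs.
Propagation delays (d/s per hop): 2760, 4666.67, 0.0817734 μs; sum = 7426.75 μs.
End-to-end = 8353 μs.

8353 μs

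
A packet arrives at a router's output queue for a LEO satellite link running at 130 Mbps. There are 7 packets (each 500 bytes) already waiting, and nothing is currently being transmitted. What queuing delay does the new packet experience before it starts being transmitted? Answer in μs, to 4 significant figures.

Each queued packet: L/R = 4000/130000000 = 30.7692 μs.
7 queued → 215.385 μs.
Queuing delay = 215.4 μs.

215.4 μs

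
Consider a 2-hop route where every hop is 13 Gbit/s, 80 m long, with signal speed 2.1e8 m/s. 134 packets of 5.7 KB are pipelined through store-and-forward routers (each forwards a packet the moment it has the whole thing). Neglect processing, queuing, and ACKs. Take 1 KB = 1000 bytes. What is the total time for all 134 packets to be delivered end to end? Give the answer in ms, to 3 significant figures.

0.474 ms

Per-hop transmission t_tx = L/R = 45600/13000000000 = 0.00350769 ms.
Per-hop propagation t_prop = 80/210000000 = 0.000380952 ms.
Pipeline fill: first packet needs 2·t_tx to clear all hops; remaining 133 packets each add one t_tx.
Total = (2+134-1)·t_tx + 2·t_prop = 135·0.00350769 + 2·0.000380952 = 0.474 ms.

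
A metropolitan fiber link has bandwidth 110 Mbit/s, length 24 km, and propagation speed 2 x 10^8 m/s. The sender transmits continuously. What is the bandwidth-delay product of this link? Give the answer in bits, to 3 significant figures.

Propagation delay = 24000 / 200000000 = 0.00012 s.
BDP = R × t_prop = 110000000 × 0.00012 = 13200 bits.

13200 bits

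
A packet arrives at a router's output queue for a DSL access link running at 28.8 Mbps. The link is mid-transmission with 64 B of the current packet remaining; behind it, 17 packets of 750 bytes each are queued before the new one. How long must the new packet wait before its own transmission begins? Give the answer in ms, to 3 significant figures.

Each queued packet: L/R = 6000/28800000 = 0.208333 ms.
17 queued → 3.54167 ms.
Plus remaining 512 bits of current packet: 0.0177778 ms.
Queuing delay = 3.56 ms.

3.56 ms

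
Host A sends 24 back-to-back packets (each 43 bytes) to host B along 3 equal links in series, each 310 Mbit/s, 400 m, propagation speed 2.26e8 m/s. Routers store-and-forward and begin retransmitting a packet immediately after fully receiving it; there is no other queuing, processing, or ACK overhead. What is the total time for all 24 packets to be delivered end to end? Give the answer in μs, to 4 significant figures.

Per-hop transmission t_tx = L/R = 344/310000000 = 1.10968 μs.
Per-hop propagation t_prop = 400/2.26e+08 = 1.76991 μs.
Pipeline fill: first packet needs 3·t_tx to clear all hops; remaining 23 packets each add one t_tx.
Total = (3+24-1)·t_tx + 3·t_prop = 26·1.10968 + 3·1.76991 = 34.16 μs.

34.16 μs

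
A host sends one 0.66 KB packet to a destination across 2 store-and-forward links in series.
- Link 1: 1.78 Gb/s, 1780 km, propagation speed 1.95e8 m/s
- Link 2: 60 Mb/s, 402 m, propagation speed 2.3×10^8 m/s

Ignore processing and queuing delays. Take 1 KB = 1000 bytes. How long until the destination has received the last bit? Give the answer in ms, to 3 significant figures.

9.22 ms

L = 5280 bits.
Transmission delays (L/R per hop): 0.00296629, 0.088 ms; sum = 0.0909663 ms.
Propagation delays (d/s per hop): 9.12821, 0.00174783 ms; sum = 9.12995 ms.
End-to-end = 9.22 ms.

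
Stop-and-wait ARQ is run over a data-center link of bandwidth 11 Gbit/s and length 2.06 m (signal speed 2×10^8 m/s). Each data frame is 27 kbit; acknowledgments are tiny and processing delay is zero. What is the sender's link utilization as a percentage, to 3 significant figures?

t_tx = L/R = 27000/11000000000 = 2.45455e-06 s.
t_prop = 2.06/200000000 = 1.03e-08 s; RTT = 2.06e-08 s.
Cycle = t_tx + RTT = 2.47515e-06 s.
Utilization = t_tx / cycle = 2.45455e-06/2.47515e-06 = 99.2 %.

99.2 %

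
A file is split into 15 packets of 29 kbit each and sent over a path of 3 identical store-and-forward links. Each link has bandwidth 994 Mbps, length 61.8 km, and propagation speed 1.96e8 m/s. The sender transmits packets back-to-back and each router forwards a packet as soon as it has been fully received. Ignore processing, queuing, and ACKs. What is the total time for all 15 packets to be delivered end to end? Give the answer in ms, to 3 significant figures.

1.44 ms

Per-hop transmission t_tx = L/R = 29000/994000000 = 0.0291751 ms.
Per-hop propagation t_prop = 61800/196000000 = 0.315306 ms.
Pipeline fill: first packet needs 3·t_tx to clear all hops; remaining 14 packets each add one t_tx.
Total = (3+15-1)·t_tx + 3·t_prop = 17·0.0291751 + 3·0.315306 = 1.44 ms.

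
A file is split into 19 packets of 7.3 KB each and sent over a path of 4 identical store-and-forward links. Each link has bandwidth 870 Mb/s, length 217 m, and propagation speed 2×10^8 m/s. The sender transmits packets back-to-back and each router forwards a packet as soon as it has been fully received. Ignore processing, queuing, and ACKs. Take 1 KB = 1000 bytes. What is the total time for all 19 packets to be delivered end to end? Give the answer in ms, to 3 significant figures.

1.48 ms

Per-hop transmission t_tx = L/R = 58400/870000000 = 0.0671264 ms.
Per-hop propagation t_prop = 217/200000000 = 0.001085 ms.
Pipeline fill: first packet needs 4·t_tx to clear all hops; remaining 18 packets each add one t_tx.
Total = (4+19-1)·t_tx + 4·t_prop = 22·0.0671264 + 4·0.001085 = 1.48 ms.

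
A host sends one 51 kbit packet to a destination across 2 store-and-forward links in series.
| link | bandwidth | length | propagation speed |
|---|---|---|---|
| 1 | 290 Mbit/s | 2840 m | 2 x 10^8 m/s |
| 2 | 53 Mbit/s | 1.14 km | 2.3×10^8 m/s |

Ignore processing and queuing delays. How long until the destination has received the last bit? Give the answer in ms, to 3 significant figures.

1.16 ms

L = 51000 bits.
Transmission delays (L/R per hop): 0.175862, 0.962264 ms; sum = 1.13813 ms.
Propagation delays (d/s per hop): 0.0142, 0.00495652 ms; sum = 0.0191565 ms.
End-to-end = 1.16 ms.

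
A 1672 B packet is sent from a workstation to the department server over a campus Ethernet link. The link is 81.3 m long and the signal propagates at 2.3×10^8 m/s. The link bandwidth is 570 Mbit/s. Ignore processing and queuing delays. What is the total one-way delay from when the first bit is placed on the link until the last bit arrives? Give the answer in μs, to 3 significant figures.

L = 1672 × 8 = 13376 bits.
Transmission delay = L/R = 13376 / 570000000 = 23.4667 μs.
Propagation delay = d/s = 81.3 m / 2.3e+08 m/s = 0.353478 μs.
Total = 23.8 μs.

23.8 μs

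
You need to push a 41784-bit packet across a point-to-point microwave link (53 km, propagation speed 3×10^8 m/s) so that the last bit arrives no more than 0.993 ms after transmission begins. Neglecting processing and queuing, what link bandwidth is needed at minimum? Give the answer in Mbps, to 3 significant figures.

51.2 Mbps

Propagation delay = 53000 / 300000000 = 0.176667 ms.
Transmission budget = 0.993 − 0.176667 = 0.816333 ms.
R ≥ L / t_tx = 41784 bits / 0.000816333 s = 51.2 Mbps.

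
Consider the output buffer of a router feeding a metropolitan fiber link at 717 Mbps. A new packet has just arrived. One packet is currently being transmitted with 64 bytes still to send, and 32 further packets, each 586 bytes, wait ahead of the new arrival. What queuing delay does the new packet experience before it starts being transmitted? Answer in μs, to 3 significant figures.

Each queued packet: L/R = 4688/717000000 = 6.53835 μs.
32 queued → 209.227 μs.
Plus remaining 512 bits of current packet: 0.714086 μs.
Queuing delay = 210 μs.

210 μs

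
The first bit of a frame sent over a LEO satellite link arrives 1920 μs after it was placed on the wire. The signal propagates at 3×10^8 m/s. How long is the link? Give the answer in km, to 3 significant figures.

d = s × t_prop = 300000000 × 0.00192 = 576 km.

576 km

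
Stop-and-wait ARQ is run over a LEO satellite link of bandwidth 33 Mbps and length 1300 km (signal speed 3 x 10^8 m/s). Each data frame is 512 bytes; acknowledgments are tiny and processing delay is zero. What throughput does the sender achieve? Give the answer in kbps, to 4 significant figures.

465.9 kbps

t_tx = L/R = 4096/33000000 = 0.000124121 s.
t_prop = 1300000/300000000 = 0.00433333 s; RTT = 0.00866667 s.
Cycle = t_tx + RTT = 0.00879079 s.
Throughput = L / cycle = 4096 / 0.00879079 = 465.9 kbps.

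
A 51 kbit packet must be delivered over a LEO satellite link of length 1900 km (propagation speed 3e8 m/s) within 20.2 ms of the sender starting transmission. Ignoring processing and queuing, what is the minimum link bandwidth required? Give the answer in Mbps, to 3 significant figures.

Propagation delay = 1900000 / 300000000 = 6.33333 ms.
Transmission budget = 20.2 − 6.33333 = 13.8667 ms.
R ≥ L / t_tx = 51000 bits / 0.0138667 s = 3.68 Mbps.

3.68 Mbps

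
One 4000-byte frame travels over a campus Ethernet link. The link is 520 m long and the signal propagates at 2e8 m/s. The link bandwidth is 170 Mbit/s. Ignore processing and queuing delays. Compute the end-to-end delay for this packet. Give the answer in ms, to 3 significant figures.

0.191 ms

L = 4000 × 8 = 32000 bits.
Transmission delay = L/R = 32000 / 170000000 = 0.188235 ms.
Propagation delay = d/s = 520 m / 200000000 m/s = 0.0026 ms.
Total = 0.191 ms.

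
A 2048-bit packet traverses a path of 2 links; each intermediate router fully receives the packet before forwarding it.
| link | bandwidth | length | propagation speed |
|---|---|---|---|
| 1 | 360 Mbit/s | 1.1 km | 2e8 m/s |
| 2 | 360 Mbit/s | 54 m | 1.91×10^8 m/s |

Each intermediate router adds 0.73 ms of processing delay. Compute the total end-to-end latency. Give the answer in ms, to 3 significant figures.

Transmission delay per hop = L/R = 2048/360000000 = 0.00568889 ms; 2 hops → 0.0113778 ms.
Propagation delays (d/s per hop): 0.0055, 0.000282723 ms; sum = 0.00578272 ms.
Processing at 1 router(s): 1 × 0.73 ms = 0.73 ms.
End-to-end = 0.747 ms.

0.747 ms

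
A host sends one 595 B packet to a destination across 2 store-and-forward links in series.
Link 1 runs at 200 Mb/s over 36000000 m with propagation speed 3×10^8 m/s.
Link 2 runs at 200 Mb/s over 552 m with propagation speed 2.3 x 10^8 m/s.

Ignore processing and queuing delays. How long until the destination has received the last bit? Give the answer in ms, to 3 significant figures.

120 ms

L = 595 × 8 = 4760 bits.
Transmission delay per hop = L/R = 4760/200000000 = 0.0238 ms; 2 hops → 0.0476 ms.
Propagation delays (d/s per hop): 120, 0.0024 ms; sum = 120.002 ms.
End-to-end = 120 ms.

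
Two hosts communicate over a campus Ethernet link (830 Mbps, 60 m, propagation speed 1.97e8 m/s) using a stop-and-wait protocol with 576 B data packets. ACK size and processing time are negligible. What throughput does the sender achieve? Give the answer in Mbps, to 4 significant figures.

747.9 Mbps

t_tx = L/R = 4608/830000000 = 5.55181e-06 s.
t_prop = 60/197000000 = 3.04569e-07 s; RTT = 6.09137e-07 s.
Cycle = t_tx + RTT = 6.16094e-06 s.
Throughput = L / cycle = 4608 / 6.16094e-06 = 747.9 Mbps.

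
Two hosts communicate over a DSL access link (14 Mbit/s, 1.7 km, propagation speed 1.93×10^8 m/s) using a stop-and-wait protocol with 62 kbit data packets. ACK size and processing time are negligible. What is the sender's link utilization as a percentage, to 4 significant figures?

99.60 %

t_tx = L/R = 62000/14000000 = 0.00442857 s.
t_prop = 1700/193000000 = 8.80829e-06 s; RTT = 1.76166e-05 s.
Cycle = t_tx + RTT = 0.00444619 s.
Utilization = t_tx / cycle = 0.00442857/0.00444619 = 99.60 %.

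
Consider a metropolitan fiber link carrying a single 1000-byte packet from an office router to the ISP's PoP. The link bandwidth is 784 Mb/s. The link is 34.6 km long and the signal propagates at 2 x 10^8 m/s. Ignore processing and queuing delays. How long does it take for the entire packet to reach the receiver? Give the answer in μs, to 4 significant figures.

L = 1000 × 8 = 8000 bits.
Transmission delay = L/R = 8000 / 784000000 = 10.2041 μs.
Propagation delay = d/s = 34600 m / 200000000 m/s = 173 μs.
Total = 183.2 μs.

183.2 μs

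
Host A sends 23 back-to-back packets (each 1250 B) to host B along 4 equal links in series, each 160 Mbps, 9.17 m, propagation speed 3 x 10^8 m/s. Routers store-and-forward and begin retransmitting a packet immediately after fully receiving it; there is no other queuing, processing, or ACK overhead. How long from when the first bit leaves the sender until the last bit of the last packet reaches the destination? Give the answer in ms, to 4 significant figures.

1.625 ms

Per-hop transmission t_tx = L/R = 10000/160000000 = 0.0625 ms.
Per-hop propagation t_prop = 9.17/300000000 = 3.05667e-05 ms.
Pipeline fill: first packet needs 4·t_tx to clear all hops; remaining 22 packets each add one t_tx.
Total = (4+23-1)·t_tx + 4·t_prop = 26·0.0625 + 4·3.05667e-05 = 1.625 ms.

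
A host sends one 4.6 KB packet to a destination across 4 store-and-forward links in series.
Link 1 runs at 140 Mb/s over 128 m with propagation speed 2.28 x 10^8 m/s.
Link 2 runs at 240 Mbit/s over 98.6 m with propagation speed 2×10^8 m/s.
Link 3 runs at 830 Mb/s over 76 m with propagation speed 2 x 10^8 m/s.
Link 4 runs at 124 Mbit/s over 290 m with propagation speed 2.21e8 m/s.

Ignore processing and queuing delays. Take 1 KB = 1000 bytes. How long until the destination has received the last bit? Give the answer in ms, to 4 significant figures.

L = 36800 bits.
Transmission delays (L/R per hop): 0.262857, 0.153333, 0.0443373, 0.296774 ms; sum = 0.757302 ms.
Propagation delays (d/s per hop): 0.000561404, 0.000493, 0.00038, 0.00131222 ms; sum = 0.00274662 ms.
End-to-end = 0.7600 ms.

0.7600 ms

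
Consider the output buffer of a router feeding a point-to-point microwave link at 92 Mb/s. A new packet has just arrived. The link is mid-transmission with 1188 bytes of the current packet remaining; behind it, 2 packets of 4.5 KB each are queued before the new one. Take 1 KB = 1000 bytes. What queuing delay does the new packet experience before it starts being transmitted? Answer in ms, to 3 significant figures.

0.886 ms

Each queued packet: L/R = 36000/92000000 = 0.391304 ms.
2 queued → 0.782609 ms.
Plus remaining 9504 bits of current packet: 0.103304 ms.
Queuing delay = 0.886 ms.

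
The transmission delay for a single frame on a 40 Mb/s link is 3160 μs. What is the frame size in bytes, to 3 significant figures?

15800 bytes

L = R × t_tx = 40000000 b/s × 0.00316 s = 126400 bits.
In bytes: 126400 / 8 = 15800 bytes.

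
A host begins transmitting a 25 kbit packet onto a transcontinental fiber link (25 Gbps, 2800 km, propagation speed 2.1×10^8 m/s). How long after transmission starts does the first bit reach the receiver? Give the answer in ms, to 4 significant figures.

13.33 ms

First bit experiences only propagation delay: d/s = 2800000/210000000 = 13.33 ms.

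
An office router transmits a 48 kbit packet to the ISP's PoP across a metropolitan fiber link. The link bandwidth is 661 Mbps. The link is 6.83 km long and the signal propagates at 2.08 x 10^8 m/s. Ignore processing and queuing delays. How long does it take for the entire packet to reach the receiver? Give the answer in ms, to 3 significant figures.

L = 48000 bits.
Transmission delay = L/R = 48000 / 661000000 = 0.0726172 ms.
Propagation delay = d/s = 6830 m / 208000000 m/s = 0.0328365 ms.
Total = 0.105 ms.

0.105 ms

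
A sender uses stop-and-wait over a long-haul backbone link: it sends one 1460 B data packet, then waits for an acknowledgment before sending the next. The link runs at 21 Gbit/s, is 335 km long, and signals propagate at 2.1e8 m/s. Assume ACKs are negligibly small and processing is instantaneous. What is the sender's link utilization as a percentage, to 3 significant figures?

0.0174 %

t_tx = L/R = 11680/21000000000 = 5.5619e-07 s.
t_prop = 335000/210000000 = 0.00159524 s; RTT = 0.00319048 s.
Cycle = t_tx + RTT = 0.00319103 s.
Utilization = t_tx / cycle = 5.5619e-07/0.00319103 = 0.0174 %.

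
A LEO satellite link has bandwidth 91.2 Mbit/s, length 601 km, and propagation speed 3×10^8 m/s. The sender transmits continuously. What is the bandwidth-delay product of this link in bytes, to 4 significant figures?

22840 bytes

Propagation delay = 601000 / 300000000 = 0.00200333 s.
BDP = R × t_prop = 91200000 × 0.00200333 = 182704 bits.
In bytes: 182704/8 = 22840 bytes.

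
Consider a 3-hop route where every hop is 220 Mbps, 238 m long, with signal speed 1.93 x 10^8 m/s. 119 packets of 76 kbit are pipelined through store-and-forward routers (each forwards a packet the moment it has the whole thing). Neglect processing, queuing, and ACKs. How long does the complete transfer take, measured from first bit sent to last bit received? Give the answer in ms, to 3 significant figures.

Per-hop transmission t_tx = L/R = 76000/220000000 = 0.345455 ms.
Per-hop propagation t_prop = 238/193000000 = 0.00123316 ms.
Pipeline fill: first packet needs 3·t_tx to clear all hops; remaining 118 packets each add one t_tx.
Total = (3+119-1)·t_tx + 3·t_prop = 121·0.345455 + 3·0.00123316 = 41.8 ms.

41.8 ms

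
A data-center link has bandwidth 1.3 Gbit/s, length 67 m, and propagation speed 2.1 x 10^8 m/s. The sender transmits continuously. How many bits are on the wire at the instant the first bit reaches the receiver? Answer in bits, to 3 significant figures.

Propagation delay = 67 / 210000000 = 3.19048e-07 s.
BDP = R × t_prop = 1300000000 × 3.19048e-07 = 414.762 bits.

415 bits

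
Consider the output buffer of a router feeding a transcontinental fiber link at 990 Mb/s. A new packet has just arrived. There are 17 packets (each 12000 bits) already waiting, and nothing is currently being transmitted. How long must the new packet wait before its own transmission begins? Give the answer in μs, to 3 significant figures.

Each queued packet: L/R = 12000/990000000 = 12.1212 μs.
17 queued → 206.061 μs.
Queuing delay = 206 μs.

206 μs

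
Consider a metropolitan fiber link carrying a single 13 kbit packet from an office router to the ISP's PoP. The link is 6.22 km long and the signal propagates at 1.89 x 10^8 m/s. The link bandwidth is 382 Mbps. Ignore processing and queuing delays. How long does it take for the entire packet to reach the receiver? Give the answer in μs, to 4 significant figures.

66.94 μs

L = 13000 bits.
Transmission delay = L/R = 13000 / 382000000 = 34.0314 μs.
Propagation delay = d/s = 6220 m / 189000000 m/s = 32.9101 μs.
Total = 66.94 μs.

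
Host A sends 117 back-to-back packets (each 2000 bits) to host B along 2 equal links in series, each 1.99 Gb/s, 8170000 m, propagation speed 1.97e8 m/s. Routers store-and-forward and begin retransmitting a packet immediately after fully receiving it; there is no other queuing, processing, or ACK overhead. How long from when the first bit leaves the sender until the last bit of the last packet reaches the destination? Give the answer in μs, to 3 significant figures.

Per-hop transmission t_tx = L/R = 2000/1990000000 = 1.00503 μs.
Per-hop propagation t_prop = 8170000/197000000 = 41472.1 μs.
Pipeline fill: first packet needs 2·t_tx to clear all hops; remaining 116 packets each add one t_tx.
Total = (2+117-1)·t_tx + 2·t_prop = 118·1.00503 + 2·41472.1 = 83100 μs.

83100 μs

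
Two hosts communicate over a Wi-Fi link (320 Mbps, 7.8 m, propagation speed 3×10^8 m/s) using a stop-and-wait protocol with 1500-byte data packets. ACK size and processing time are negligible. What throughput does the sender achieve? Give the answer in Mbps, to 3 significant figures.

320 Mbps

t_tx = L/R = 12000/320000000 = 3.75e-05 s.
t_prop = 7.8/300000000 = 2.6e-08 s; RTT = 5.2e-08 s.
Cycle = t_tx + RTT = 3.7552e-05 s.
Throughput = L / cycle = 12000 / 3.7552e-05 = 320 Mbps.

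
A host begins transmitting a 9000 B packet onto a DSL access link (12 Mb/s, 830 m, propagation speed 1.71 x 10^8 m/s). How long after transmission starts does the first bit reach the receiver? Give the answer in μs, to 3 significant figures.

4.85 μs

First bit experiences only propagation delay: d/s = 830/171000000 = 4.85 μs.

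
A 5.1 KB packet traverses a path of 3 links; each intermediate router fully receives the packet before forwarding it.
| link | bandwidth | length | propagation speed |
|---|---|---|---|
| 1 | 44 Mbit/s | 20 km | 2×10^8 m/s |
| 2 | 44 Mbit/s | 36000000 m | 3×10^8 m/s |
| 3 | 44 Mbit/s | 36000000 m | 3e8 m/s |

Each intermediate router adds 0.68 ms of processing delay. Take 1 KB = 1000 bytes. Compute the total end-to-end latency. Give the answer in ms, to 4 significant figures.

L = 40800 bits.
Transmission delay per hop = L/R = 40800/44000000 = 0.927273 ms; 3 hops → 2.78182 ms.
Propagation delays (d/s per hop): 0.1, 120, 120 ms; sum = 240.1 ms.
Processing at 2 router(s): 2 × 0.68 ms = 1.36 ms.
End-to-end = 244.2 ms.

244.2 ms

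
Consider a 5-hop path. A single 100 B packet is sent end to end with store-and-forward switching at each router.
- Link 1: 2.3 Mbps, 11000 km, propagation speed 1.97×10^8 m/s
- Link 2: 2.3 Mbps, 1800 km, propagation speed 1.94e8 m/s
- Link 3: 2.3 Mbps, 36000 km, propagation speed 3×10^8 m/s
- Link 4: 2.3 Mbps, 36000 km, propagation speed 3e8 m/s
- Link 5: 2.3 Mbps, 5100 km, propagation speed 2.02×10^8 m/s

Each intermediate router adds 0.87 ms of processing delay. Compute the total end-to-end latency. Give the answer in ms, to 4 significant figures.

335.6 ms

L = 100 × 8 = 800 bits.
Transmission delay per hop = L/R = 800/2300000 = 0.347826 ms; 5 hops → 1.73913 ms.
Propagation delays (d/s per hop): 55.8376, 9.27835, 120, 120, 25.2475 ms; sum = 330.363 ms.
Processing at 4 router(s): 4 × 0.87 ms = 3.48 ms.
End-to-end = 335.6 ms.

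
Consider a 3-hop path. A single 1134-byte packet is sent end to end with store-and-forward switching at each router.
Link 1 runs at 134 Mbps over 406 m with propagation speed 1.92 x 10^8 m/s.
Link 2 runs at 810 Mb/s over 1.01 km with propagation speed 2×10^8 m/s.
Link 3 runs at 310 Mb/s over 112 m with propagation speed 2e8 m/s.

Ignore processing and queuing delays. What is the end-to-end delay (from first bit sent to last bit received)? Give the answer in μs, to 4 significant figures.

L = 1134 × 8 = 9072 bits.
Transmission delays (L/R per hop): 67.7015, 11.2, 29.2645 μs; sum = 108.166 μs.
Propagation delays (d/s per hop): 2.11458, 5.05, 0.56 μs; sum = 7.72458 μs.
End-to-end = 115.9 μs.

115.9 μs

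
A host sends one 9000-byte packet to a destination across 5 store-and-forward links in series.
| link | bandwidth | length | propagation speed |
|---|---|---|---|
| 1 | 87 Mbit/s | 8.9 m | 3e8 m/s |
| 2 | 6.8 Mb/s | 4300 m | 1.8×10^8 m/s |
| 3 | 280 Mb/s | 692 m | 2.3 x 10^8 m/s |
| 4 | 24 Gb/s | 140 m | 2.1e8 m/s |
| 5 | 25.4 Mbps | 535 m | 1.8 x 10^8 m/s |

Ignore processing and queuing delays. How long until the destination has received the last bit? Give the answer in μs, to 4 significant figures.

L = 9000 × 8 = 72000 bits.
Transmission delays (L/R per hop): 827.586, 10588.2, 257.143, 3, 2834.65 μs; sum = 14510.6 μs.
Propagation delays (d/s per hop): 0.0296667, 23.8889, 3.0087, 0.666667, 2.97222 μs; sum = 30.5661 μs.
End-to-end = 14540 μs.

14540 μs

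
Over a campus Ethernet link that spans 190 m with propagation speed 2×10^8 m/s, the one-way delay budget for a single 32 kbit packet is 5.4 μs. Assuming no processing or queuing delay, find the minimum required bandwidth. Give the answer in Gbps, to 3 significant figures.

7.19 Gbps

Propagation delay = 190 / 200000000 = 0.95 μs.
Transmission budget = 5.4 − 0.95 = 4.45 μs.
R ≥ L / t_tx = 32000 bits / 4.45e-06 s = 7.19 Gbps.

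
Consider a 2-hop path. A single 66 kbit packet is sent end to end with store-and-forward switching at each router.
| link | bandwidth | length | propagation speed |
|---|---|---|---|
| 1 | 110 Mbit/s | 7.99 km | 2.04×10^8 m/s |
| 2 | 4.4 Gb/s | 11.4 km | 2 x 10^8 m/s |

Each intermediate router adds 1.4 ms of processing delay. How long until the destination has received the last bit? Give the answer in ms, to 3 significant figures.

L = 66000 bits.
Transmission delays (L/R per hop): 0.6, 0.015 ms; sum = 0.615 ms.
Propagation delays (d/s per hop): 0.0391667, 0.057 ms; sum = 0.0961667 ms.
Processing at 1 router(s): 1 × 1.4 ms = 1.4 ms.
End-to-end = 2.11 ms.

2.11 ms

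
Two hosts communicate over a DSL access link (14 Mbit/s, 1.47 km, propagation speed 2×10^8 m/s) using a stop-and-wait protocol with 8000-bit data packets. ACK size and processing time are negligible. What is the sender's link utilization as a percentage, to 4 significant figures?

t_tx = L/R = 8000/14000000 = 0.000571429 s.
t_prop = 1470/200000000 = 7.35e-06 s; RTT = 1.47e-05 s.
Cycle = t_tx + RTT = 0.000586129 s.
Utilization = t_tx / cycle = 0.000571429/0.000586129 = 97.49 %.

97.49 %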